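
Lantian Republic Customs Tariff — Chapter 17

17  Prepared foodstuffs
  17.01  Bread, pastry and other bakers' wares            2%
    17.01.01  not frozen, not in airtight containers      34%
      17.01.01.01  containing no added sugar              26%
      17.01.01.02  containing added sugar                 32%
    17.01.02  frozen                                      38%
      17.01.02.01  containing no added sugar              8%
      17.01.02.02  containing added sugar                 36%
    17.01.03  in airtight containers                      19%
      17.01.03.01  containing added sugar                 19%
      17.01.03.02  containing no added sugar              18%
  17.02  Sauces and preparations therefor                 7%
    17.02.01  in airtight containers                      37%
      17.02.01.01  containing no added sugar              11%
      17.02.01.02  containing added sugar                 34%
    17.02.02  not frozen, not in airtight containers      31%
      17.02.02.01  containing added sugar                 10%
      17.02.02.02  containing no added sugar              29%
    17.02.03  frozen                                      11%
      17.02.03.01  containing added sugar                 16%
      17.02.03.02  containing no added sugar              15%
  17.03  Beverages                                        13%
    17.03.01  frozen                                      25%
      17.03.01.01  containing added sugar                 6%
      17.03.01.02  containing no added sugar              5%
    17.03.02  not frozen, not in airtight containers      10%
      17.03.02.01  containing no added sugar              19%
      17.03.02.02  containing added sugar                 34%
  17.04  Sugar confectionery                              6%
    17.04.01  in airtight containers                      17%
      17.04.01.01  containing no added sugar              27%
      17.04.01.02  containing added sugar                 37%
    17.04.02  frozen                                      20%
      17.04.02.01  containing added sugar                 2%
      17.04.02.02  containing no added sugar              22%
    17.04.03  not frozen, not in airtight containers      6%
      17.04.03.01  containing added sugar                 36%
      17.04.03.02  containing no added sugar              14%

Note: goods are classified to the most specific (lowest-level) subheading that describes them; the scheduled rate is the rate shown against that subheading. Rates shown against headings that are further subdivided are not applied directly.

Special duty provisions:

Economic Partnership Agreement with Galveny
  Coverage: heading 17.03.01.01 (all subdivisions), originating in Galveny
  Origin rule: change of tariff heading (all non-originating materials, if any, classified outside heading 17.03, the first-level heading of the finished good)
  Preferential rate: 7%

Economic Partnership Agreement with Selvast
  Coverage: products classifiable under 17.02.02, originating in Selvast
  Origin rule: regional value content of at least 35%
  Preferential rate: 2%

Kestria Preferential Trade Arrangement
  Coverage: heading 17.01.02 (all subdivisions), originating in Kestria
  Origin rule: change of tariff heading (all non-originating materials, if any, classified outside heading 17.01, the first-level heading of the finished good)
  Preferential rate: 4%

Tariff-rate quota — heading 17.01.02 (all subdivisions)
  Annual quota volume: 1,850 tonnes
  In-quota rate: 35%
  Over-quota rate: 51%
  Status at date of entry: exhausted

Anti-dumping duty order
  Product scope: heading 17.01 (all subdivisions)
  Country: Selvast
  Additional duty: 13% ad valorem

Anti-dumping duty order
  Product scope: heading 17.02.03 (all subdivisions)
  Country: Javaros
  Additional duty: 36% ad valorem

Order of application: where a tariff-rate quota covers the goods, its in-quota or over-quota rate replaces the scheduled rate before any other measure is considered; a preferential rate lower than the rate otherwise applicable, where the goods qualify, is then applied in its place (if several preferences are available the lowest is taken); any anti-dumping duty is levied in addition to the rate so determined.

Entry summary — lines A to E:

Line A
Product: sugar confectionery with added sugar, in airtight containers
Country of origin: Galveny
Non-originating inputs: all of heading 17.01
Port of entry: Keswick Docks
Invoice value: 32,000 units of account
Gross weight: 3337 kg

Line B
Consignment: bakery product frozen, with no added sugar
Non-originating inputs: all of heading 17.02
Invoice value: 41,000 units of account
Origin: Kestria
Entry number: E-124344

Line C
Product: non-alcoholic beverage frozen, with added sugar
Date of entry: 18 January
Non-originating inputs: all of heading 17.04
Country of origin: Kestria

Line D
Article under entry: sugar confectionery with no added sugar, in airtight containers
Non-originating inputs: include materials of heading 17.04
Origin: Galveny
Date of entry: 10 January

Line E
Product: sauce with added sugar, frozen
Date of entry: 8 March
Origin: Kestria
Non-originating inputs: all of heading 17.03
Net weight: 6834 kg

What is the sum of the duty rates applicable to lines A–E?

90%

Line A: sugar confectionery → 17.04; in airtight containers → 17.04.01; with added sugar → 17.04.01.02. Scheduled 37%. Galveny agreement on 17.03.01.01: 17.04.01.02 not covered. → 37%.
Line B: bakery product → 17.01; frozen → 17.01.02; with no added sugar → 17.01.02.01. Scheduled 8%. quota on 17.01.02 exhausted → over-quota 51%; Kestria agreement on 17.01.02: CTH met → 4% available; preferential 4%. → 4%.
Line C: non-alcoholic beverage → 17.03; frozen → 17.03.01; with added sugar → 17.03.01.01. Scheduled 6%. Kestria agreement on 17.01.02: 17.03.01.01 not covered. → 6%.
Line D: sugar confectionery → 17.04; in airtight containers → 17.04.01; with no added sugar → 17.04.01.01. Scheduled 27%. Galveny agreement on 17.03.01.01: 17.04.01.01 not covered. → 27%.
Line E: sauce → 17.02; frozen → 17.02.03; with added sugar → 17.02.03.01. Scheduled 16%. Kestria agreement on 17.01.02: 17.02.03.01 not covered. → 16%.
Sum: 37% + 4% + 6% + 27% + 16% = 90%.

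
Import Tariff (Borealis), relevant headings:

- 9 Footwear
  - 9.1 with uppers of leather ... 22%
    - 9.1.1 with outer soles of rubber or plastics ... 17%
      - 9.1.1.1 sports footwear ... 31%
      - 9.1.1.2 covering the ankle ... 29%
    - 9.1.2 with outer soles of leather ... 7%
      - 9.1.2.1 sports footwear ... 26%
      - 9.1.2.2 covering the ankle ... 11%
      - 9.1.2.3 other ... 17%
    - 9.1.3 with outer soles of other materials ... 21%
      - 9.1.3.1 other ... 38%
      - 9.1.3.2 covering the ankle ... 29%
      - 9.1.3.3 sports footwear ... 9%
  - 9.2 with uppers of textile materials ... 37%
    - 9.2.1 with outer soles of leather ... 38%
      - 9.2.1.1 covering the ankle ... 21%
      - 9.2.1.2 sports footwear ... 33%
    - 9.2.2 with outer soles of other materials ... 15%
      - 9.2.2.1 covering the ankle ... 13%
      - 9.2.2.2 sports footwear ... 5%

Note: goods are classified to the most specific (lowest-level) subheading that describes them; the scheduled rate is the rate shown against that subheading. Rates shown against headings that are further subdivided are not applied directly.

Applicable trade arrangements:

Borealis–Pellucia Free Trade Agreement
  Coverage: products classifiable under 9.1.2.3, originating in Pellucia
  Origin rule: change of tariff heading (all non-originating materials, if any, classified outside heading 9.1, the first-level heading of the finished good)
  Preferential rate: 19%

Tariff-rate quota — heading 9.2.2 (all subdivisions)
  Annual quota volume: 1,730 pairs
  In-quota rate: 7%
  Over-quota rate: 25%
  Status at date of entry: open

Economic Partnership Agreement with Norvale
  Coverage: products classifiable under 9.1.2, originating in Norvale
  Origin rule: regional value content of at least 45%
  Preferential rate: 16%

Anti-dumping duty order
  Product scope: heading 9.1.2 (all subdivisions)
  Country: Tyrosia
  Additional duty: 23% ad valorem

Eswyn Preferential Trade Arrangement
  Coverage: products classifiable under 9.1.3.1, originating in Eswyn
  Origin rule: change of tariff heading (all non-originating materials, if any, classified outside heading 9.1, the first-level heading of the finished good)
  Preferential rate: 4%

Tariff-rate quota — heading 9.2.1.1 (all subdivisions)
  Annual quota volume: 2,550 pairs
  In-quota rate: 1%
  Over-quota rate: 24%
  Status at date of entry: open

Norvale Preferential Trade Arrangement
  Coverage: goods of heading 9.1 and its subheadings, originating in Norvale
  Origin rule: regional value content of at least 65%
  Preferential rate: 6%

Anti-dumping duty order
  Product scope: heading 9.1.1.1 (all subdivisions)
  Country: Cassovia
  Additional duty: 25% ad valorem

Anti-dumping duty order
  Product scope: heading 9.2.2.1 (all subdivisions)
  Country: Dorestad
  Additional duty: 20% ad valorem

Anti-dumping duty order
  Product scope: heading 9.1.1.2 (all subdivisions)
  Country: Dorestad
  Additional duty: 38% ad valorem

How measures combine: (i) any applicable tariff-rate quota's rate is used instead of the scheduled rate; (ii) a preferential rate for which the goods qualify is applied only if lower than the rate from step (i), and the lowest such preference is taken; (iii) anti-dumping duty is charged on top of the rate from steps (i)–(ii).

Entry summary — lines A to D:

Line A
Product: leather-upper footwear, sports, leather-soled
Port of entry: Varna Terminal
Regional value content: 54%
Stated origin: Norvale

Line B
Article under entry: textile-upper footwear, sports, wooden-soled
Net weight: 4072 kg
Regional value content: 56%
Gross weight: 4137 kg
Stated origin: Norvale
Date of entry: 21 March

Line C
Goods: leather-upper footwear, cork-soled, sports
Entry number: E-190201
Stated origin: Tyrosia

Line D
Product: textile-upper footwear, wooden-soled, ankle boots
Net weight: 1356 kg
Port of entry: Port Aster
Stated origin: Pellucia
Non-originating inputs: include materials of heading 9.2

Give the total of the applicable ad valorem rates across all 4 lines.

Line A: leather-upper → 9.1; leather-soled → 9.1.2; sports → 9.1.2.1. Scheduled 26%. Norvale agreement on 9.1.2: RVC ≥ 45% → 16% available; Norvale agreement on 9.1: RVC < 65%; preferential 16%. → 16%.
Line B: textile-upper → 9.2; wooden-soled → 9.2.2; sports → 9.2.2.2. Scheduled 5%. quota on 9.2.2 open → in-quota 7%; Norvale agreement on 9.1.2: 9.2.2.2 not covered; Norvale agreement on 9.1: 9.2.2.2 not covered. → 7%.
Line C: leather-upper → 9.1; cork-soled → 9.1.3; sports → 9.1.3.3. Scheduled 9%. No special measure applies. → 9%.
Line D: textile-upper → 9.2; wooden-soled → 9.2.2; ankle boots → 9.2.2.1. Scheduled 13%. quota on 9.2.2 open → in-quota 7%; Pellucia agreement on 9.1.2.3: 9.2.2.1 not covered. → 7%.
Sum: 16% + 7% + 9% + 7% = 39%.

39%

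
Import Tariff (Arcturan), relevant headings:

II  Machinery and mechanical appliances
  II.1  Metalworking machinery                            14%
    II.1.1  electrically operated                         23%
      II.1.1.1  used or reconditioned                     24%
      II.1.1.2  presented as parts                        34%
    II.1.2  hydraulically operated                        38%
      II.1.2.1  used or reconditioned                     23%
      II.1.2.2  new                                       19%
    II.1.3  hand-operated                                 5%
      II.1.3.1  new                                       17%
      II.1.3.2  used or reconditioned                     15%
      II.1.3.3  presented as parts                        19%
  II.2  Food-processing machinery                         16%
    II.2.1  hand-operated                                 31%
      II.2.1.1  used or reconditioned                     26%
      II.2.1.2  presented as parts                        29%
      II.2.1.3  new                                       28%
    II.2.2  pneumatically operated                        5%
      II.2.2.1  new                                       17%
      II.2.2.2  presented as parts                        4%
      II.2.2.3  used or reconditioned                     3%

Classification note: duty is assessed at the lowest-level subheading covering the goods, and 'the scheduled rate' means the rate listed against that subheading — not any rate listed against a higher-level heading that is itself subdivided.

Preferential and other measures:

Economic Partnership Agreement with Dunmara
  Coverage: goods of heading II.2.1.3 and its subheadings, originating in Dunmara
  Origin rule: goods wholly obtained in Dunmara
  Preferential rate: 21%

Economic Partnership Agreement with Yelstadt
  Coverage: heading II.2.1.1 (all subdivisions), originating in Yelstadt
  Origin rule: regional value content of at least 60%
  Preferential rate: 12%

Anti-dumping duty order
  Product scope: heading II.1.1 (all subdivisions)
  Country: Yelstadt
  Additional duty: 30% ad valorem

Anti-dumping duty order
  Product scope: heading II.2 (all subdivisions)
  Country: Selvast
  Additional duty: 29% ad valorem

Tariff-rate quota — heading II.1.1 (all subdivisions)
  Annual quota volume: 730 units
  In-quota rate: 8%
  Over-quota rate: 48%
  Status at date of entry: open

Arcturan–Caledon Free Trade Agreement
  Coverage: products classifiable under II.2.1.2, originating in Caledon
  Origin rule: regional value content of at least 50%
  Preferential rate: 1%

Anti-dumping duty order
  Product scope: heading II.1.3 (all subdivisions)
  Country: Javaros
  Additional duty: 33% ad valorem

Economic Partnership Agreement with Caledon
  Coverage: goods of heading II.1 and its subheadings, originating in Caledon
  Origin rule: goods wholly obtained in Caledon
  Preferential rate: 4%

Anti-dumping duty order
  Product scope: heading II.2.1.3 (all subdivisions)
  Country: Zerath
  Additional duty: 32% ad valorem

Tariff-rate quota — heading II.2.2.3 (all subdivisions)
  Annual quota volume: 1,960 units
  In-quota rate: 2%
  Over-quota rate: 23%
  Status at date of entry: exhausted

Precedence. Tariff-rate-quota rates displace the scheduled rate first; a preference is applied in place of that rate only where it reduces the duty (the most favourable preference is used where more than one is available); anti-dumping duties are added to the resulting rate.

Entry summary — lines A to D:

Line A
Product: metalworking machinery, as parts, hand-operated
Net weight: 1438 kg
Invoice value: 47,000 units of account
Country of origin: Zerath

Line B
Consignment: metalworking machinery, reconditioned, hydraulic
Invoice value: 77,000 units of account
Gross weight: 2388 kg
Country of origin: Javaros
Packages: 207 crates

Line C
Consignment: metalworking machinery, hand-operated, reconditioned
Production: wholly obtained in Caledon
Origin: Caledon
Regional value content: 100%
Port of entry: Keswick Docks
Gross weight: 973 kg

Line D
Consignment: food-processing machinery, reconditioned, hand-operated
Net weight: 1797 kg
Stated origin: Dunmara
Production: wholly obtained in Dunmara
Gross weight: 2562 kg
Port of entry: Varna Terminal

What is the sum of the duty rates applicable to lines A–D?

72%

Line A: metalworking → II.1; hand-operated → II.1.3; as parts → II.1.3.3. Scheduled 19%. No special measure applies. → 19%.
Line B: metalworking → II.1; hydraulic → II.1.2; reconditioned → II.1.2.1. Scheduled 23%. No special measure applies. → 23%.
Line C: metalworking → II.1; hand-operated → II.1.3; reconditioned → II.1.3.2. Scheduled 15%. Caledon agreement on II.2.1.2: II.1.3.2 not covered; Caledon agreement on II.1: wholly obtained → 4% available; preferential 4%. → 4%.
Line D: food-processing → II.2; hand-operated → II.2.1; reconditioned → II.2.1.1. Scheduled 26%. Dunmara agreement on II.2.1.3: II.2.1.1 not covered. → 26%.
Sum: 19% + 23% + 4% + 26% = 72%.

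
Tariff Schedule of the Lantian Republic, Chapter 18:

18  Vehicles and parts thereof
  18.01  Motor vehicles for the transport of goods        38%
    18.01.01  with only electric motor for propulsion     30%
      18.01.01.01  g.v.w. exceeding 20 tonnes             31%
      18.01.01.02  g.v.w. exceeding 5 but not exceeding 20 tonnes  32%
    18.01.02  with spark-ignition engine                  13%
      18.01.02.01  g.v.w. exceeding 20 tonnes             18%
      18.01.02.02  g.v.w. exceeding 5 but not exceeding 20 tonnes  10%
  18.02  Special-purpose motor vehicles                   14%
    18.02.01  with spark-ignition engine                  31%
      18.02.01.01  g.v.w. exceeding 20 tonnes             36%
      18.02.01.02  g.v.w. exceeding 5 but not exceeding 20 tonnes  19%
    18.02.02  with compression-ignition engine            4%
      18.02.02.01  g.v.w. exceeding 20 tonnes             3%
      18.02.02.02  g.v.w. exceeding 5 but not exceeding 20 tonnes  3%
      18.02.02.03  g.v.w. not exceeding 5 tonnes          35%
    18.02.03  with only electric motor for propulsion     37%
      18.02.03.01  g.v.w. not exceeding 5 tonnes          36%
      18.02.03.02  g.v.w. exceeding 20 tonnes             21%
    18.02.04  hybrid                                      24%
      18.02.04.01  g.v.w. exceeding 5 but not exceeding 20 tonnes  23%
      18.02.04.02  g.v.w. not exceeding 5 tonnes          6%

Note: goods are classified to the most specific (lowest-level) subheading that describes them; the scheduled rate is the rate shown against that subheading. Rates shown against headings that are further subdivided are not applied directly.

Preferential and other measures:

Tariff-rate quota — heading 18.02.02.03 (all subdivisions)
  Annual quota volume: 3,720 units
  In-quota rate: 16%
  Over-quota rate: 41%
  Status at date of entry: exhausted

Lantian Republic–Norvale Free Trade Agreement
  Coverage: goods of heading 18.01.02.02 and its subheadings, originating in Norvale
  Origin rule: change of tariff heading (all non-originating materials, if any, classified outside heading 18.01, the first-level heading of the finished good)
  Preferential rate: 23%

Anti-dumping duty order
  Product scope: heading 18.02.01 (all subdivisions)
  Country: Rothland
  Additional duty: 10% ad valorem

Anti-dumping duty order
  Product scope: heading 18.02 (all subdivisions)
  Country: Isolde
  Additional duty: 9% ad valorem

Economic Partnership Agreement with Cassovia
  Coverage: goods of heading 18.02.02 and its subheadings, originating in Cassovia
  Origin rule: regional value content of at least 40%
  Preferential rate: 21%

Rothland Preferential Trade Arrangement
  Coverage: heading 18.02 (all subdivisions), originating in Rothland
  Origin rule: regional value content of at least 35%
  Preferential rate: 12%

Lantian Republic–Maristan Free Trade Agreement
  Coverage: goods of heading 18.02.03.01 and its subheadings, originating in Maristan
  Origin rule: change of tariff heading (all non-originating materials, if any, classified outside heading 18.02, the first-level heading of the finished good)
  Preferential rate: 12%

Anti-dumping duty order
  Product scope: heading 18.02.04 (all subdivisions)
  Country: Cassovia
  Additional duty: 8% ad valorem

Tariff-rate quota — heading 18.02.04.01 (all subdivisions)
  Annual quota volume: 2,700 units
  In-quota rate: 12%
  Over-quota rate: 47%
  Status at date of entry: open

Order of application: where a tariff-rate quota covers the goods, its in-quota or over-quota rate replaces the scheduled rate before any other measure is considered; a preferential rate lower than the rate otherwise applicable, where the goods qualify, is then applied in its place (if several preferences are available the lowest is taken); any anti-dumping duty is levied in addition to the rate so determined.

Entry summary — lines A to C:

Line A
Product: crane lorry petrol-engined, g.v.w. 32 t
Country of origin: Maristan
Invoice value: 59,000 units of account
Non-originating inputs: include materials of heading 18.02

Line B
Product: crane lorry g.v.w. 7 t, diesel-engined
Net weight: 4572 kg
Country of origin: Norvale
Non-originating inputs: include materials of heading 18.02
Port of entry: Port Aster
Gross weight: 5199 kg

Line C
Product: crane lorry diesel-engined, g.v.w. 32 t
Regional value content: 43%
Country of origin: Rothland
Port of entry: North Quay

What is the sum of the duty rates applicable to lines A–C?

42%

Line A: crane lorry → 18.02; petrol-engined → 18.02.01; g.v.w. 32 t → 18.02.01.01. Scheduled 36%. Maristan agreement on 18.02.03.01: 18.02.01.01 not covered. → 36%.
Line B: crane lorry → 18.02; diesel-engined → 18.02.02; g.v.w. 7 t → 18.02.02.02. Scheduled 3%. Norvale agreement on 18.01.02.02: 18.02.02.02 not covered. → 3%.
Line C: crane lorry → 18.02; diesel-engined → 18.02.02; g.v.w. 32 t → 18.02.02.01. Scheduled 3%. Rothland agreement on 18.02: RVC ≥ 35% → 12% available; preference 12% not lower than 3% → no reduction. → 3%.
Sum: 36% + 3% + 3% = 42%.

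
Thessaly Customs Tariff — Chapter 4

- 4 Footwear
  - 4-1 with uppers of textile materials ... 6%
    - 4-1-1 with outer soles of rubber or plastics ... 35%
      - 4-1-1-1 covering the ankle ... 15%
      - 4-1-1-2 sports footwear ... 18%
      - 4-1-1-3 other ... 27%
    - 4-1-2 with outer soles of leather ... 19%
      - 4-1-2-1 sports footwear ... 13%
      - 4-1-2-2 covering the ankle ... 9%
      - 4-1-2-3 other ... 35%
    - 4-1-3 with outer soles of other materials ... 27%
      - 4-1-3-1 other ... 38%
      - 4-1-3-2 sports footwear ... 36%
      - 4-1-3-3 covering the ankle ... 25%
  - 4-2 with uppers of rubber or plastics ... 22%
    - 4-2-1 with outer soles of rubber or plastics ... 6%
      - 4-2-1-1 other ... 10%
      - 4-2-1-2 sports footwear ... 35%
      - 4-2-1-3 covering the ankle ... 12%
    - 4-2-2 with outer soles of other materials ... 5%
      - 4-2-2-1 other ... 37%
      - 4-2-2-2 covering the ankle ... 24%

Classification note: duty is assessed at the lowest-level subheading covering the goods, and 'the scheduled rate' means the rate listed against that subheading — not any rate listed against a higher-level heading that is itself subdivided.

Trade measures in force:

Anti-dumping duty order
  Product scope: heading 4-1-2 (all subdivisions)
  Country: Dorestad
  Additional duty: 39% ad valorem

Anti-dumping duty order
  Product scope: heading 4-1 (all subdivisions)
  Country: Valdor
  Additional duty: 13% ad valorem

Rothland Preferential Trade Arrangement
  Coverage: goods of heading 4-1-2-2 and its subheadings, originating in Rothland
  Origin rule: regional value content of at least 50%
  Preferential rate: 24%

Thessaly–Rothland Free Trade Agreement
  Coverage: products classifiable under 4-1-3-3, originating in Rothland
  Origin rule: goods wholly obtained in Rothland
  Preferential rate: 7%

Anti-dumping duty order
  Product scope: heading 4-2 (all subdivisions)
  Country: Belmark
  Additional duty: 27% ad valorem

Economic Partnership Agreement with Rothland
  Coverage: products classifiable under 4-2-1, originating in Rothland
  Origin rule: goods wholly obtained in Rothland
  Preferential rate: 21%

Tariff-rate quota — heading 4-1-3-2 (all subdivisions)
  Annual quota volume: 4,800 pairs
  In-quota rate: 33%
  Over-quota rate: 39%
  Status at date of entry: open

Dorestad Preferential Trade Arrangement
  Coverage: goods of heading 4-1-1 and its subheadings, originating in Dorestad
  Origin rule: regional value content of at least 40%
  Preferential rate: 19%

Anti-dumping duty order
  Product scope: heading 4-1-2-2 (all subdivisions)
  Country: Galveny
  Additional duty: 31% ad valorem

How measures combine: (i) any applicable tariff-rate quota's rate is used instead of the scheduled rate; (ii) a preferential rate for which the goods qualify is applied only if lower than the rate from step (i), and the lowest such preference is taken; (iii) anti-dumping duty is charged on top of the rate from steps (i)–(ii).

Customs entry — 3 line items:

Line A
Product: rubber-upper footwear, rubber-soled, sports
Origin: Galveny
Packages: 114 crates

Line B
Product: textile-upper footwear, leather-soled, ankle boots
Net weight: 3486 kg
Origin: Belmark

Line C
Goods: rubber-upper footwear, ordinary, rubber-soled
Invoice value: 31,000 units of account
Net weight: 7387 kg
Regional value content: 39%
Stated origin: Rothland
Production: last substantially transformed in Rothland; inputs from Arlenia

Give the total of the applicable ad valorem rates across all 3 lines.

54%

Line A: rubber-upper → 4-2; rubber-soled → 4-2-1; sports → 4-2-1-2. Scheduled 35%. No special measure applies. → 35%.
Line B: textile-upper → 4-1; leather-soled → 4-1-2; ankle boots → 4-1-2-2. Scheduled 9%. No special measure applies. → 9%.
Line C: rubber-upper → 4-2; rubber-soled → 4-2-1; ordinary → 4-2-1-1. Scheduled 10%. Rothland agreement on 4-1-2-2: 4-2-1-1 not covered; Rothland agreement on 4-1-3-3: 4-2-1-1 not covered; Rothland agreement on 4-2-1: not wholly obtained. → 10%.
Sum: 35% + 9% + 10% = 54%.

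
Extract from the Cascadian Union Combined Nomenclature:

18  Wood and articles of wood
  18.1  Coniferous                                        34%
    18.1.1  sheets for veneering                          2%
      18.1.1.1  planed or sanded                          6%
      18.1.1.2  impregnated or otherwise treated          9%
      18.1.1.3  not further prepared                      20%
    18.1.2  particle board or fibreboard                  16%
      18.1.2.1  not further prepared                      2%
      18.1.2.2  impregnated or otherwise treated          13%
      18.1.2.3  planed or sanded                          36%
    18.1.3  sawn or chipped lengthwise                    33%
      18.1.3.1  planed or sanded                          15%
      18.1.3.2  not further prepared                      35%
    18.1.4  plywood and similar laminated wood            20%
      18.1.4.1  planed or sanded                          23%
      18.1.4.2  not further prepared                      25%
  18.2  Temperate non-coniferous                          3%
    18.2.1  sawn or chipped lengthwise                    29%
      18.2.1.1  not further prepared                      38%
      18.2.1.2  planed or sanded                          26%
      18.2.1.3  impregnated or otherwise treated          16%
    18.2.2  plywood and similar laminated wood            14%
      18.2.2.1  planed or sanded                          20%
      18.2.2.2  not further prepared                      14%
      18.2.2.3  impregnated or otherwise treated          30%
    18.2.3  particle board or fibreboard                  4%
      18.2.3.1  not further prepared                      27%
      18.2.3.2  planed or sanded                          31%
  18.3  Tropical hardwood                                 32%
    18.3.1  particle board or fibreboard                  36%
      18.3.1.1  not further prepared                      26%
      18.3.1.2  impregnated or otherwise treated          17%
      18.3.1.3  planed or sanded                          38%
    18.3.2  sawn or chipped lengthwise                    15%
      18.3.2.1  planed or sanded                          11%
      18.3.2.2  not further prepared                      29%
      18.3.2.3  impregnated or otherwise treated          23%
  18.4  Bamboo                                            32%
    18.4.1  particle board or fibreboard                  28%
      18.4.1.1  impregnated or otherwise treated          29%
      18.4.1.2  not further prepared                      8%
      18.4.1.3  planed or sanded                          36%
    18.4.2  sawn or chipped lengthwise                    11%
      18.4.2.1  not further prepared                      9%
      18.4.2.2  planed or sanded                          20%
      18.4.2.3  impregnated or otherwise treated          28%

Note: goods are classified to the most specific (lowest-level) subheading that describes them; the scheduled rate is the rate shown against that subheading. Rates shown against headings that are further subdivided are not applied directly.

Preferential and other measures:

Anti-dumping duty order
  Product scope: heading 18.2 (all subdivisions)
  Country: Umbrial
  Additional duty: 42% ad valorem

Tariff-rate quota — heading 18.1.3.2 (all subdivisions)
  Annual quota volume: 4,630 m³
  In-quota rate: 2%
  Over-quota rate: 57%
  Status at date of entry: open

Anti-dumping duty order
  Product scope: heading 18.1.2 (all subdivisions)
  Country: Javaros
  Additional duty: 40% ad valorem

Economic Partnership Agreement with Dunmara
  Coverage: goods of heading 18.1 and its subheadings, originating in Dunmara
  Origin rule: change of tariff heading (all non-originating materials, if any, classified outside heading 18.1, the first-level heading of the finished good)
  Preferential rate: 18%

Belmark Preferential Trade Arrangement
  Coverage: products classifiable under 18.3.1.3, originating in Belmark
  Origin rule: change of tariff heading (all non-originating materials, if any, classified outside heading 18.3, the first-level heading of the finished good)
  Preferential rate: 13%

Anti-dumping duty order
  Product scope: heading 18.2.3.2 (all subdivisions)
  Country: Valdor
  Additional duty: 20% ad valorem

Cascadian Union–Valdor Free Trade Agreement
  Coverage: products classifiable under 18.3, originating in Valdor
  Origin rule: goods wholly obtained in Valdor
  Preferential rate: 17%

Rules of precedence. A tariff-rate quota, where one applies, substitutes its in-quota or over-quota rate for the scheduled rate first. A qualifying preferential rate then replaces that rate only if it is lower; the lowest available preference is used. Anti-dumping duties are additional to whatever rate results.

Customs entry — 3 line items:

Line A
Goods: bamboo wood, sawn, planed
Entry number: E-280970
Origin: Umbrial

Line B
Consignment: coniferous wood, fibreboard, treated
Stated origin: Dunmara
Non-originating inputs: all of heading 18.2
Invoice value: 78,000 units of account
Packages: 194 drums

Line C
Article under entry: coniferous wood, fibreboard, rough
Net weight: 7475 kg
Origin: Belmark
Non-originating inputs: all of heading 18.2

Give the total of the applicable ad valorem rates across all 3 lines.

Line A: bamboo → 18.4; sawn → 18.4.2; planed → 18.4.2.2. Scheduled 20%. No special measure applies. → 20%.
Line B: coniferous → 18.1; fibreboard → 18.1.2; treated → 18.1.2.2. Scheduled 13%. Dunmara agreement on 18.1: CTH met → 18% available; preference 18% not lower than 13% → no reduction. → 13%.
Line C: coniferous → 18.1; fibreboard → 18.1.2; rough → 18.1.2.1. Scheduled 2%. Belmark agreement on 18.3.1.3: 18.1.2.1 not covered. → 2%.
Sum: 20% + 13% + 2% = 35%.

35%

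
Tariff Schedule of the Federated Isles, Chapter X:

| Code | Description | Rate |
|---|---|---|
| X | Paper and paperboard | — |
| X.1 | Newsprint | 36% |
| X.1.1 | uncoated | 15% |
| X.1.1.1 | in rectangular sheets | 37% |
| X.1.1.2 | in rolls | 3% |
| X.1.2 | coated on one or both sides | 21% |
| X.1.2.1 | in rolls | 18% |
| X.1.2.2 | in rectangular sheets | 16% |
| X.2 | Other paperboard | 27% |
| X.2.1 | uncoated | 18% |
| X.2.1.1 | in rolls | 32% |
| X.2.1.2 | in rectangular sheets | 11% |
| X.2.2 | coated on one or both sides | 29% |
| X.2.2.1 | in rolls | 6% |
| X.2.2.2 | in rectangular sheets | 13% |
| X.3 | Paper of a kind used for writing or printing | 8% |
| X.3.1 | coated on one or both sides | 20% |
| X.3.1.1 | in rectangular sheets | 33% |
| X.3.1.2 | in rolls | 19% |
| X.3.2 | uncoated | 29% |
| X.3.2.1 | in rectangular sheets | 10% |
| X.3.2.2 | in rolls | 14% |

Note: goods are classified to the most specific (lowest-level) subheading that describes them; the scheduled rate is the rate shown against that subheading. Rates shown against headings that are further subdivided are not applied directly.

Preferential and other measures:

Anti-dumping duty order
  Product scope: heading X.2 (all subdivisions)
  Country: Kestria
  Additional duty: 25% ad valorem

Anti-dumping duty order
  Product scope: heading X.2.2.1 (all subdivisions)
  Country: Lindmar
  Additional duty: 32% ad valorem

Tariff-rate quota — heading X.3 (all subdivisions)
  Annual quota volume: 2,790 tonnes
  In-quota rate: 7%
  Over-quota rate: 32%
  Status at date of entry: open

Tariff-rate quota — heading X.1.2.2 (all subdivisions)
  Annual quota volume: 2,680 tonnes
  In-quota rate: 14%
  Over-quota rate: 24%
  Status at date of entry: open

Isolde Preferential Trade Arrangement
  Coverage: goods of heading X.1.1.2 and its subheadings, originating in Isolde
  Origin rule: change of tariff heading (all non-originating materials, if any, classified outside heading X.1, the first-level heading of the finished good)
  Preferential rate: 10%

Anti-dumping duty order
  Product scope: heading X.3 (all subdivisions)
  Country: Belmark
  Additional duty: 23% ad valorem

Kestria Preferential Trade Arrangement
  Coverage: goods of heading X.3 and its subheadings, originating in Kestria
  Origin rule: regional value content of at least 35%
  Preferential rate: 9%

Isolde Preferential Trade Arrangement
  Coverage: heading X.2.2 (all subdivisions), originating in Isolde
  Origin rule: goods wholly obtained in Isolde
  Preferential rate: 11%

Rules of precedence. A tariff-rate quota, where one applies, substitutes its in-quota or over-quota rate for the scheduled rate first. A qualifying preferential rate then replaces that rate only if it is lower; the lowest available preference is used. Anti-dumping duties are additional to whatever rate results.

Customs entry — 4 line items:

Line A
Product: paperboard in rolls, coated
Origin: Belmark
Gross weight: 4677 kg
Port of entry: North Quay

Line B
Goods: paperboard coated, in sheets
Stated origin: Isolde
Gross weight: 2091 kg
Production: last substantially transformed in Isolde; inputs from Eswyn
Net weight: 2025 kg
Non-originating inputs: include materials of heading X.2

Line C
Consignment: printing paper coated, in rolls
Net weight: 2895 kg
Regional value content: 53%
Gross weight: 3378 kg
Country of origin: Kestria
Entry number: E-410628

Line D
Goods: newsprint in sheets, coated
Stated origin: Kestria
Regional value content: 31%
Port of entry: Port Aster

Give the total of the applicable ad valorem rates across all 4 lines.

40%

Line A: paperboard → X.2; coated → X.2.2; in rolls → X.2.2.1. Scheduled 6%. No special measure applies. → 6%.
Line B: paperboard → X.2; coated → X.2.2; in sheets → X.2.2.2. Scheduled 13%. Isolde agreement on X.1.1.2: X.2.2.2 not covered; Isolde agreement on X.2.2: not wholly obtained. → 13%.
Line C: printing paper → X.3; coated → X.3.1; in rolls → X.3.1.2. Scheduled 19%. quota on X.3 open → in-quota 7%; Kestria agreement on X.3: RVC ≥ 35% → 9% available; preference 9% not lower than 7% → no reduction. → 7%.
Line D: newsprint → X.1; coated → X.1.2; in sheets → X.1.2.2. Scheduled 16%. quota on X.1.2.2 open → in-quota 14%; Kestria agreement on X.3: X.1.2.2 not covered. → 14%.
Sum: 6% + 13% + 7% + 14% = 40%.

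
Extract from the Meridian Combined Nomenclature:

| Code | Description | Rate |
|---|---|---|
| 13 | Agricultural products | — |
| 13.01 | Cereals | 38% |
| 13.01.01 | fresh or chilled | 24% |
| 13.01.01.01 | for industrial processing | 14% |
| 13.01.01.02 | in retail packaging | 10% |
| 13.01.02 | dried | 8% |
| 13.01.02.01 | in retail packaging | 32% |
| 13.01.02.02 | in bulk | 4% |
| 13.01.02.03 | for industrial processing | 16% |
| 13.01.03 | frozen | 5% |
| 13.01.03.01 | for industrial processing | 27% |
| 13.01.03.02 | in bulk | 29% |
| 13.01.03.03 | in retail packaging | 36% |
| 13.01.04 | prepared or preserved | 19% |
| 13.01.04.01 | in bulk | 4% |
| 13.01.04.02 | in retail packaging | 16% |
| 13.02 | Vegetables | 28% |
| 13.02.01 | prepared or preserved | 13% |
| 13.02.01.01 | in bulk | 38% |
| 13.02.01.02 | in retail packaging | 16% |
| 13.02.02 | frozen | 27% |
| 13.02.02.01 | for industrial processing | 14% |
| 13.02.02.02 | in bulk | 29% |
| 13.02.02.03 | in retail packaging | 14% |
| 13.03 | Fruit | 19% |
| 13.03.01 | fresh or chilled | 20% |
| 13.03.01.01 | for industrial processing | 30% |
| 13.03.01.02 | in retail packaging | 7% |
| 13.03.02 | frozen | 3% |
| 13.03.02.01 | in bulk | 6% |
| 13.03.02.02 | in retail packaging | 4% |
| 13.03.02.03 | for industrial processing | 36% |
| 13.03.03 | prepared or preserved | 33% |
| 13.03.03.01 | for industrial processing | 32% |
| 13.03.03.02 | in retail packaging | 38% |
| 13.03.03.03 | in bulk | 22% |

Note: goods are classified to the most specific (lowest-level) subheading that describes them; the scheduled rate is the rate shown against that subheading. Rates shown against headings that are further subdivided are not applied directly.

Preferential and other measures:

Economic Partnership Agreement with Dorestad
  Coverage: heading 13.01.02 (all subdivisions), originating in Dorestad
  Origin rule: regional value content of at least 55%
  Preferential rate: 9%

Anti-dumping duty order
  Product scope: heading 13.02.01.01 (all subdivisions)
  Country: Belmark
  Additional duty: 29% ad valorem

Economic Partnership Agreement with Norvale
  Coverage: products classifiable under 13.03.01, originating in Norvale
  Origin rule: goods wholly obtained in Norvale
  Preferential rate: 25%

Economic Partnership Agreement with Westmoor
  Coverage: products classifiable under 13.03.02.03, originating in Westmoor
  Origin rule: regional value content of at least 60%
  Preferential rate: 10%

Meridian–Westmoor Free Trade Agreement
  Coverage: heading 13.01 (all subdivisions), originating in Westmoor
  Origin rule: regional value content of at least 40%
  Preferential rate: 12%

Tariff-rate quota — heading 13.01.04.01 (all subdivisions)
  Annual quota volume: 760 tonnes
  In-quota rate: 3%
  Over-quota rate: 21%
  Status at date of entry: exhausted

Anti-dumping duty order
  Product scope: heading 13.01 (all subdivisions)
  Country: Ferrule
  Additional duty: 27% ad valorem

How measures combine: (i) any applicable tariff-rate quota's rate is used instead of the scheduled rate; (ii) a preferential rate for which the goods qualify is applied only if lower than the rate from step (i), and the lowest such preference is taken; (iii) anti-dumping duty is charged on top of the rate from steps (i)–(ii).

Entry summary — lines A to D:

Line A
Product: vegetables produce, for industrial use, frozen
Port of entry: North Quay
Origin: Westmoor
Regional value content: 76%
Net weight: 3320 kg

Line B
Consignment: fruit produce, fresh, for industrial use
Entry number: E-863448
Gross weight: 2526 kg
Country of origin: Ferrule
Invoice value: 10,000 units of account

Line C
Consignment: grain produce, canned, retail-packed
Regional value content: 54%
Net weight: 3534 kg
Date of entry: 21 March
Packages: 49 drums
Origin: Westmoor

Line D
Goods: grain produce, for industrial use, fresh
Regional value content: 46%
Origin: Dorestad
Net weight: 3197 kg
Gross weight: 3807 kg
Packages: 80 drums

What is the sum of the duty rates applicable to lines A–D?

Line A: vegetables → 13.02; frozen → 13.02.02; for industrial use → 13.02.02.01. Scheduled 14%. Westmoor agreement on 13.03.02.03: 13.02.02.01 not covered; Westmoor agreement on 13.01: 13.02.02.01 not covered. → 14%.
Line B: fruit → 13.03; fresh → 13.03.01; for industrial use → 13.03.01.01. Scheduled 30%. No special measure applies. → 30%.
Line C: grain → 13.01; canned → 13.01.04; retail-packed → 13.01.04.02. Scheduled 16%. Westmoor agreement on 13.03.02.03: 13.01.04.02 not covered; Westmoor agreement on 13.01: RVC ≥ 40% → 12% available; preferential 12%. → 12%.
Line D: grain → 13.01; fresh → 13.01.01; for industrial use → 13.01.01.01. Scheduled 14%. Dorestad agreement on 13.01.02: 13.01.01.01 not covered. → 14%.
Sum: 14% + 30% + 12% + 14% = 70%.

70%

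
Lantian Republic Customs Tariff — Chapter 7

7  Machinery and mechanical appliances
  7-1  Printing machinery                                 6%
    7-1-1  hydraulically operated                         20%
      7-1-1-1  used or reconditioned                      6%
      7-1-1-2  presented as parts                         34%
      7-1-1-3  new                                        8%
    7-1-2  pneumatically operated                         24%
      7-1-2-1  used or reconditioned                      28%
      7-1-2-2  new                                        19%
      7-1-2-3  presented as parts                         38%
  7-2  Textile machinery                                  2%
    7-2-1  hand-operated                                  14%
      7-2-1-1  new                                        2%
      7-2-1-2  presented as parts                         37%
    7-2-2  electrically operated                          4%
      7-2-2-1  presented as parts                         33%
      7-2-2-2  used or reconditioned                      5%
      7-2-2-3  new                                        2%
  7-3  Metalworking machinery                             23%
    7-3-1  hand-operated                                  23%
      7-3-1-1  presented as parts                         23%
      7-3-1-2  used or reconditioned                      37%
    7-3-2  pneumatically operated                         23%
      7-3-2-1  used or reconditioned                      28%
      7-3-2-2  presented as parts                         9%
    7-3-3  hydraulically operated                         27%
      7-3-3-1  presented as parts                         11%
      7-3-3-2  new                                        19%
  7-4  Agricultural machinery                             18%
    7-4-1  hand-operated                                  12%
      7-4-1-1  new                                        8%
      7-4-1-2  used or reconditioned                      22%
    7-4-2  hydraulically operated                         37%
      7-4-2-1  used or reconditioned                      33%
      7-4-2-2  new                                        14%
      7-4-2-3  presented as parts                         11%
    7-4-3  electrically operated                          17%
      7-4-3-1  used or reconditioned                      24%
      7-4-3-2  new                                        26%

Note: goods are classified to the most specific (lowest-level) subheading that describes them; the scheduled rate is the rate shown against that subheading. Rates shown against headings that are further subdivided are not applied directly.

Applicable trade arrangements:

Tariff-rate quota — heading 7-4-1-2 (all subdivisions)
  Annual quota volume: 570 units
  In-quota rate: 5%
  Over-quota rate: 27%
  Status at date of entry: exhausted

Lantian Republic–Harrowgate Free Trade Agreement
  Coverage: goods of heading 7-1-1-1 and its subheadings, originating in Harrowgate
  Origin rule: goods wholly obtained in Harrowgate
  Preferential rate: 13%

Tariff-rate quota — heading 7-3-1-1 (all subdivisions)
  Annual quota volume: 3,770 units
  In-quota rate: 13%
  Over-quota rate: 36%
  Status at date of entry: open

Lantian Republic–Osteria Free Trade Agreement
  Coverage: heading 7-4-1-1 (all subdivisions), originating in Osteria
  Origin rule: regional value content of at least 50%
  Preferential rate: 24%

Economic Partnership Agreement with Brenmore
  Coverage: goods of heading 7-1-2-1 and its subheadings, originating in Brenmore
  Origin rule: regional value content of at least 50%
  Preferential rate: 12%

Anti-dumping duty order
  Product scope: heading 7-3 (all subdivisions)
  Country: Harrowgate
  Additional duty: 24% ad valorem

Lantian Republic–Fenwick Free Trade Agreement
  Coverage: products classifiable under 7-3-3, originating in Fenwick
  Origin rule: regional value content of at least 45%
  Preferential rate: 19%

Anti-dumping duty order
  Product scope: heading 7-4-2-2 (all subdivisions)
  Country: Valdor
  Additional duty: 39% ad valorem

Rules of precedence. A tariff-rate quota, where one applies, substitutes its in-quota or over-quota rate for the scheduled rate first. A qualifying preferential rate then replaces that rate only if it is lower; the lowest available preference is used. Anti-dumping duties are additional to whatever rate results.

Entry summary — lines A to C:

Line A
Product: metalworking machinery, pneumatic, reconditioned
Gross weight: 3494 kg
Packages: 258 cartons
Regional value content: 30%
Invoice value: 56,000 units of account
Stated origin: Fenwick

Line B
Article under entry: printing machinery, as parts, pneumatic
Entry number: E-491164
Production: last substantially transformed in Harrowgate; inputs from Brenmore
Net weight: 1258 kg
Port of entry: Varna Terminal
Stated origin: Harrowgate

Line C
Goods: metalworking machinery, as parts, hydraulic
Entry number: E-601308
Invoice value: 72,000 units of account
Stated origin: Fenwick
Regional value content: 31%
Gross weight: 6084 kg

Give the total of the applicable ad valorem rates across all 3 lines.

Line A: metalworking → 7-3; pneumatic → 7-3-2; reconditioned → 7-3-2-1. Scheduled 28%. Fenwick agreement on 7-3-3: 7-3-2-1 not covered. → 28%.
Line B: printing → 7-1; pneumatic → 7-1-2; as parts → 7-1-2-3. Scheduled 38%. Harrowgate agreement on 7-1-1-1: 7-1-2-3 not covered. → 38%.
Line C: metalworking → 7-3; hydraulic → 7-3-3; as parts → 7-3-3-1. Scheduled 11%. Fenwick agreement on 7-3-3: RVC < 45%. → 11%.
Sum: 28% + 38% + 11% = 77%.

77%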